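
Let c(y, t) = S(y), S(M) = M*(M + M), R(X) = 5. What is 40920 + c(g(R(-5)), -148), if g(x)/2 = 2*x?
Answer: 41720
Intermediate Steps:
S(M) = 2*M**2 (S(M) = M*(2*M) = 2*M**2)
g(x) = 4*x (g(x) = 2*(2*x) = 4*x)
c(y, t) = 2*y**2
40920 + c(g(R(-5)), -148) = 40920 + 2*(4*5)**2 = 40920 + 2*20**2 = 40920 + 2*400 = 40920 + 800 = 41720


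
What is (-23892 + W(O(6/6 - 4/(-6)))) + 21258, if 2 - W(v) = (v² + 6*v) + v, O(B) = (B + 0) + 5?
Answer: -24508/9 ≈ -2723.1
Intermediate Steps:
O(B) = 5 + B (O(B) = B + 5 = 5 + B)
W(v) = 2 - v² - 7*v (W(v) = 2 - ((v² + 6*v) + v) = 2 - (v² + 7*v) = 2 + (-v² - 7*v) = 2 - v² - 7*v)
(-23892 + W(O(6/6 - 4/(-6)))) + 21258 = (-23892 + (2 - (5 + (6/6 - 4/(-6)))² - 7*(5 + (6/6 - 4/(-6))))) + 21258 = (-23892 + (2 - (5 + (6*(⅙) - 4*(-⅙)))² - 7*(5 + (6*(⅙) - 4*(-⅙))))) + 21258 = (-23892 + (2 - (5 + (1 + ⅔))² - 7*(5 + (1 + ⅔)))) + 21258 = (-23892 + (2 - (5 + 5/3)² - 7*(5 + 5/3))) + 21258 = (-23892 + (2 - (20/3)² - 7*20/3)) + 21258 = (-23892 + (2 - 1*400/9 - 140/3)) + 21258 = (-23892 + (2 - 400/9 - 140/3)) + 21258 = (-23892 - 802/9) + 21258 = -215830/9 + 21258 = -24508/9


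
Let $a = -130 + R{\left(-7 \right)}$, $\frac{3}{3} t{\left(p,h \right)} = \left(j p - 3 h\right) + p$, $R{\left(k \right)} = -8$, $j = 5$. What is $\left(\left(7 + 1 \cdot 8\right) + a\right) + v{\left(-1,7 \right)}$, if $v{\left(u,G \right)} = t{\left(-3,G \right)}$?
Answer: $-162$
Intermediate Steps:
$t{\left(p,h \right)} = - 3 h + 6 p$ ($t{\left(p,h \right)} = \left(5 p - 3 h\right) + p = \left(- 3 h + 5 p\right) + p = - 3 h + 6 p$)
$v{\left(u,G \right)} = -18 - 3 G$ ($v{\left(u,G \right)} = - 3 G + 6 \left(-3\right) = - 3 G - 18 = -18 - 3 G$)
$a = -138$ ($a = -130 - 8 = -138$)
$\left(\left(7 + 1 \cdot 8\right) + a\right) + v{\left(-1,7 \right)} = \left(\left(7 + 1 \cdot 8\right) - 138\right) - 39 = \left(\left(7 + 8\right) - 138\right) - 39 = \left(15 - 138\right) - 39 = -123 - 39 = -162$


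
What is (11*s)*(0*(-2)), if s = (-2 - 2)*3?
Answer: 0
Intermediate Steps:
s = -12 (s = -4*3 = -12)
(11*s)*(0*(-2)) = (11*(-12))*(0*(-2)) = -132*0 = 0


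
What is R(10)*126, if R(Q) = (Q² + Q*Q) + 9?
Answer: 26334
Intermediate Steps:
R(Q) = 9 + 2*Q² (R(Q) = (Q² + Q²) + 9 = 2*Q² + 9 = 9 + 2*Q²)
R(10)*126 = (9 + 2*10²)*126 = (9 + 2*100)*126 = (9 + 200)*126 = 209*126 = 26334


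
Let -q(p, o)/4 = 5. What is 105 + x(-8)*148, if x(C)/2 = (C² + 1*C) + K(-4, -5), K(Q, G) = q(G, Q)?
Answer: 10761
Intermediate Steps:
q(p, o) = -20 (q(p, o) = -4*5 = -20)
K(Q, G) = -20
x(C) = -40 + 2*C + 2*C² (x(C) = 2*((C² + 1*C) - 20) = 2*((C² + C) - 20) = 2*((C + C²) - 20) = 2*(-20 + C + C²) = -40 + 2*C + 2*C²)
105 + x(-8)*148 = 105 + (-40 + 2*(-8) + 2*(-8)²)*148 = 105 + (-40 - 16 + 2*64)*148 = 105 + (-40 - 16 + 128)*148 = 105 + 72*148 = 105 + 10656 = 10761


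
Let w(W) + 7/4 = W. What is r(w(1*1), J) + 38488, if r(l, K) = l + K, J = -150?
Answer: 153349/4 ≈ 38337.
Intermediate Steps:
w(W) = -7/4 + W
r(l, K) = K + l
r(w(1*1), J) + 38488 = (-150 + (-7/4 + 1*1)) + 38488 = (-150 + (-7/4 + 1)) + 38488 = (-150 - ¾) + 38488 = -603/4 + 38488 = 153349/4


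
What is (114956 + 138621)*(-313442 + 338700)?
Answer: 6404847866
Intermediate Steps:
(114956 + 138621)*(-313442 + 338700) = 253577*25258 = 6404847866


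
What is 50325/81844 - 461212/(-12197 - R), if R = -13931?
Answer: -18830085689/70958748 ≈ -265.37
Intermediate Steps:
50325/81844 - 461212/(-12197 - R) = 50325/81844 - 461212/(-12197 - 1*(-13931)) = 50325*(1/81844) - 461212/(-12197 + 13931) = 50325/81844 - 461212/1734 = 50325/81844 - 461212*1/1734 = 50325/81844 - 230606/867 = -18830085689/70958748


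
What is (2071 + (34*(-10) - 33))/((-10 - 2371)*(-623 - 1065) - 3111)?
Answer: 1698/4016017 ≈ 0.00042281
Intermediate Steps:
(2071 + (34*(-10) - 33))/((-10 - 2371)*(-623 - 1065) - 3111) = (2071 + (-340 - 33))/(-2381*(-1688) - 3111) = (2071 - 373)/(4019128 - 3111) = 1698/4016017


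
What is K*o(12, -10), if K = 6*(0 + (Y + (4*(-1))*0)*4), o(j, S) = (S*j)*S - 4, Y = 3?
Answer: 86112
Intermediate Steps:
o(j, S) = -4 + j*S² (o(j, S) = j*S² - 4 = -4 + j*S²)
K = 72 (K = 6*(0 + (3 + (4*(-1))*0)*4) = 6*(0 + (3 - 4*0)*4) = 6*(0 + (3 + 0)*4) = 6*(0 + 3*4) = 6*(0 + 12) = 6*12 = 72)
K*o(12, -10) = 72*(-4 + 12*(-10)²) = 72*(-4 + 12*100) = 72*(-4 + 1200) = 72*1196 = 86112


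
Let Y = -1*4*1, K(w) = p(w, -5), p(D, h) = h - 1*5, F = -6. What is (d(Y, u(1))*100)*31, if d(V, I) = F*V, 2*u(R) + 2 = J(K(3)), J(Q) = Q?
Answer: 74400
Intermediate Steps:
p(D, h) = -5 + h (p(D, h) = h - 5 = -5 + h)
K(w) = -10 (K(w) = -5 - 5 = -10)
Y = -4 (Y = -4*1 = -4)
u(R) = -6 (u(R) = -1 + (½)*(-10) = -1 - 5 = -6)
d(V, I) = -6*V
(d(Y, u(1))*100)*31 = (-6*(-4)*100)*31 = (24*100)*31 = 2400*31 = 74400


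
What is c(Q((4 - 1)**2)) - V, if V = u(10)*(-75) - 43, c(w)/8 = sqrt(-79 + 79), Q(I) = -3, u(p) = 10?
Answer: 793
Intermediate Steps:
c(w) = 0 (c(w) = 8*sqrt(-79 + 79) = 8*sqrt(0) = 8*0 = 0)
V = -793 (V = 10*(-75) - 43 = -750 - 43 = -793)
c(Q((4 - 1)**2)) - V = 0 - 1*(-793) = 0 + 793 = 793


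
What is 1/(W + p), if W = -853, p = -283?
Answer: -1/1136 ≈ -0.00088028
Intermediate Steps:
1/(W + p) = 1/(-853 - 283) = 1/(-1136) = -1/1136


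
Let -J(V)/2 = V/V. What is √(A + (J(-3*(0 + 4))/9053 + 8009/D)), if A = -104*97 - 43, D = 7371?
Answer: I*√556876111563886114/7414407 ≈ 100.65*I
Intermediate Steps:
A = -10131 (A = -10088 - 43 = -10131)
J(V) = -2 (J(V) = -2*V/V = -2*1 = -2)
√(A + (J(-3*(0 + 4))/9053 + 8009/D)) = √(-10131 + (-2/9053 + 8009/7371)) = √(-10131 + 72490735/66729663) = √(-675965725118/66729663) = I*√556876111563886114/7414407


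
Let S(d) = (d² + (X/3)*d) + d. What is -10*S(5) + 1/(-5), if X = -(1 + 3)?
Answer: -3503/15 ≈ -233.53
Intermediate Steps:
X = -4 (X = -1*4 = -4)
S(d) = d² - d/3 (S(d) = (d² + (-4/3)*d) + d = (d² + (-4*⅓)*d) + d = (d² - 4*d/3) + d = d² - d/3)
-10*S(5) + 1/(-5) = -50*(-⅓ + 5) + 1/(-5) = -50*14/3 - ⅕ = -10*70/3 - ⅕ = -700/3 - ⅕ = -3503/15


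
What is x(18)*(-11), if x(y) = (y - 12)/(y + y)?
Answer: -11/6 ≈ -1.8333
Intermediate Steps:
x(y) = (-12 + y)/(2*y) (x(y) = (-12 + y)/((2*y)) = (-12 + y)*(1/(2*y)) = (-12 + y)/(2*y))
x(18)*(-11) = ((1/2)*(-12 + 18)/18)*(-11) = ((1/2)*(1/18)*6)*(-11) = (1/6)*(-11) = -11/6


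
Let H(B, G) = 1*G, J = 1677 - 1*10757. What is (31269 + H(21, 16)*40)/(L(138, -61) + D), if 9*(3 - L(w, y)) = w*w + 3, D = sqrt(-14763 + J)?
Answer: -606909180/40410187 - 287181*I*sqrt(23843)/40410187 ≈ -15.019 - 1.0974*I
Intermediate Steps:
J = -9080 (J = 1677 - 10757 = -9080)
H(B, G) = G
D = I*sqrt(23843) (D = sqrt(-14763 - 9080) = sqrt(-23843) = I*sqrt(23843) ≈ 154.41*I)
L(w, y) = 8/3 - w**2/9 (L(w, y) = 3 - (w*w + 3)/9 = 3 - (w**2 + 3)/9 = 3 - (3 + w**2)/9 = 3 + (-1/3 - w**2/9) = 8/3 - w**2/9)
(31269 + H(21, 16)*40)/(L(138, -61) + D) = (31269 + 16*40)/((8/3 - 1/9*138**2) + I*sqrt(23843)) = (31269 + 640)/((8/3 - 1/9*19044) + I*sqrt(23843)) = 31909/((8/3 - 2116) + I*sqrt(23843)) = 31909/(-6340/3 + I*sqrt(23843))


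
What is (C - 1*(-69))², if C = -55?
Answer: 196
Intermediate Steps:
(C - 1*(-69))² = (-55 - 1*(-69))² = (-55 + 69)² = 14² = 196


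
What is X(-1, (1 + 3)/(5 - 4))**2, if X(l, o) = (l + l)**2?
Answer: 16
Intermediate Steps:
X(l, o) = 4*l**2 (X(l, o) = (2*l)**2 = 4*l**2)
X(-1, (1 + 3)/(5 - 4))**2 = (4*(-1)**2)**2 = (4*1)**2 = 4**2 = 16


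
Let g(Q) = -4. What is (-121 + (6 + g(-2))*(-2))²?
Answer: 15625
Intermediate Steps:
(-121 + (6 + g(-2))*(-2))² = (-121 + (6 - 4)*(-2))² = (-121 + 2*(-2))² = (-121 - 4)² = (-125)² = 15625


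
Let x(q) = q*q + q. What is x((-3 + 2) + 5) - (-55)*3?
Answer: 185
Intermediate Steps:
x(q) = q + q² (x(q) = q² + q = q + q²)
x((-3 + 2) + 5) - (-55)*3 = ((-3 + 2) + 5)*(1 + ((-3 + 2) + 5)) - (-55)*3 = (-1 + 5)*(1 + (-1 + 5)) - 1*(-165) = 4*(1 + 4) + 165 = 4*5 + 165 = 20 + 165 = 185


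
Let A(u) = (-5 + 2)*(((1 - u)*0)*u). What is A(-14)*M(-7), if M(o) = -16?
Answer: 0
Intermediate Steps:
A(u) = 0 (A(u) = -0*u = -3*0 = 0)
A(-14)*M(-7) = 0*(-16) = 0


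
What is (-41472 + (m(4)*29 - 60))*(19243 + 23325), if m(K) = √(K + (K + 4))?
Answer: -1767934176 + 2468944*√3 ≈ -1.7637e+9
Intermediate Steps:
m(K) = √(4 + 2*K) (m(K) = √(K + (4 + K)) = √(4 + 2*K))
(-41472 + (m(4)*29 - 60))*(19243 + 23325) = (-41472 + (√(4 + 2*4)*29 - 60))*(19243 + 23325) = (-41472 + (√(4 + 8)*29 - 60))*42568 = (-41472 + (√12*29 - 60))*42568 = (-41472 + ((2*√3)*29 - 60))*42568 = (-41472 + (58*√3 - 60))*42568 = (-41472 + (-60 + 58*√3))*42568 = (-41532 + 58*√3)*42568 = -1767934176 + 2468944*√3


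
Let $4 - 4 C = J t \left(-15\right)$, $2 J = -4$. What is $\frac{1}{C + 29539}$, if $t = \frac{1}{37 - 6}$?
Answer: $\frac{62}{1831465} \approx 3.3853 \cdot 10^{-5}$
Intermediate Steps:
$J = -2$ ($J = \frac{1}{2} \left(-4\right) = -2$)
$t = \frac{1}{31} \approx 0.032258$
$C = \frac{47}{62}$ ($C = 1 - \frac{\left(-2\right) \frac{1}{31} \left(-15\right)}{4} = 1 - \frac{\left(- \frac{2}{31}\right) \left(-15\right)}{4} = 1 - \frac{15}{62} = \frac{47}{62} \approx 0.75806$)
$\frac{1}{C + 29539} = \frac{1}{\frac{47}{62} + 29539} = \frac{1}{\frac{1831465}{62}} = \frac{62}{1831465}$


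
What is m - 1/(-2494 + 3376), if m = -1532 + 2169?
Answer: 561833/882 ≈ 637.00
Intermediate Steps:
m = 637
m - 1/(-2494 + 3376) = 637 - 1/(-2494 + 3376) = 637 - 1/882 = 561833/882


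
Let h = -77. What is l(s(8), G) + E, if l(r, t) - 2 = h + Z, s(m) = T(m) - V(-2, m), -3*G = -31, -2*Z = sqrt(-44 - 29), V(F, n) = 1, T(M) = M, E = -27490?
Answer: -27565 - I*sqrt(73)/2 ≈ -27565.0 - 4.272*I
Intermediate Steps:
Z = -I*sqrt(73)/2 (Z = -sqrt(-44 - 29)/2 = -I*sqrt(73)/2 ≈ -4.272*I)
G = 31/3 (G = -1/3*(-31) = 31/3 ≈ 10.333)
s(m) = -1 + m (s(m) = m - 1*1 = m - 1 = -1 + m)
l(r, t) = -75 - I*sqrt(73)/2 (l(r, t) = 2 + (-77 - I*sqrt(73)/2) = -75 - I*sqrt(73)/2)
l(s(8), G) + E = (-75 - I*sqrt(73)/2) - 27490 = -27565 - I*sqrt(73)/2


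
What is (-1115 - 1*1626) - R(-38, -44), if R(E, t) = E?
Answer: -2703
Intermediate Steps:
(-1115 - 1*1626) - R(-38, -44) = (-1115 - 1*1626) - 1*(-38) = (-1115 - 1626) + 38 = -2741 + 38 = -2703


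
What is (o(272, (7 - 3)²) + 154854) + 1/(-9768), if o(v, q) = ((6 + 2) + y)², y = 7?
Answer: 1514811671/9768 ≈ 1.5508e+5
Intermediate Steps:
o(v, q) = 225 (o(v, q) = ((6 + 2) + 7)² = (8 + 7)² = 15² = 225)
(o(272, (7 - 3)²) + 154854) + 1/(-9768) = (225 + 154854) + 1/(-9768) = 155079 - 1/9768 = 1514811671/9768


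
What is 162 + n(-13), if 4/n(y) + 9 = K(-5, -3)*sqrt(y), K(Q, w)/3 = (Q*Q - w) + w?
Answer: 658852/4067 - 50*I*sqrt(13)/12201 ≈ 162.0 - 0.014776*I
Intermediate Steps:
K(Q, w) = 3*Q**2 (K(Q, w) = 3*((Q*Q - w) + w) = 3*((Q**2 - w) + w) = 3*Q**2)
n(y) = 4/(-9 + 75*sqrt(y)) (n(y) = 4/(-9 + (3*(-5)**2)*sqrt(y)) = 4/(-9 + (3*25)*sqrt(y)) = 4/(-9 + 75*sqrt(y)))
162 + n(-13) = 162 + 4/(3*(-3 + 25*sqrt(-13))) = 162 + 4/(3*(-3 + 25*(I*sqrt(13)))) = 162 + 4/(3*(-3 + 25*I*sqrt(13)))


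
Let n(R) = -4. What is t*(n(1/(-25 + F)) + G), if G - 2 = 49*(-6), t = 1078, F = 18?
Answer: -319088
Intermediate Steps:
G = -292 (G = 2 + 49*(-6) = 2 - 294 = -292)
t*(n(1/(-25 + F)) + G) = 1078*(-4 - 292) = 1078*(-296) = -319088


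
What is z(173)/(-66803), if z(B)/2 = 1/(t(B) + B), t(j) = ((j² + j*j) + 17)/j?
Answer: -173/2999588306 ≈ -5.7675e-8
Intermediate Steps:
t(j) = (17 + 2*j²)/j (t(j) = ((j² + j²) + 17)/j = (2*j² + 17)/j = (17 + 2*j²)/j)
z(B) = 2/(3*B + 17/B) (z(B) = 2/((2*B + 17/B) + B) = 2/(3*B + 17/B))
z(173)/(-66803) = (2*173/(17 + 3*173²))/(-66803) = (2*173/(17 + 3*29929))*(-1/66803) = (2*173/(17 + 89787))*(-1/66803) = (2*173/89804)*(-1/66803) = (2*173*(1/89804))*(-1/66803) = (173/44902)*(-1/66803) = -173/2999588306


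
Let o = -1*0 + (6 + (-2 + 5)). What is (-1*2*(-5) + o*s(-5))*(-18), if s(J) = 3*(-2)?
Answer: 792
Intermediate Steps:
s(J) = -6
o = 9 (o = 0 + (6 + 3) = 0 + 9 = 9)
(-1*2*(-5) + o*s(-5))*(-18) = (-1*2*(-5) + 9*(-6))*(-18) = (-2*(-5) - 54)*(-18) = (10 - 54)*(-18) = -44*(-18) = 792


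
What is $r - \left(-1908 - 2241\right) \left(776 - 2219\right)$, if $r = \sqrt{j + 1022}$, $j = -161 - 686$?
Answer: $-5987007 + 5 \sqrt{7} \approx -5.987 \cdot 10^{6}$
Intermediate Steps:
$j = -847$ ($j = -161 - 686 = -847$)
$r = 5 \sqrt{7}$ ($r = \sqrt{-847 + 1022} = \sqrt{175} = 5 \sqrt{7} \approx 13.229$)
$r - \left(-1908 - 2241\right) \left(776 - 2219\right) = 5 \sqrt{7} - \left(-1908 - 2241\right) \left(776 - 2219\right) = 5 \sqrt{7} - \left(-4149\right) \left(-1443\right) = 5 \sqrt{7} - 5987007 = -5987007 + 5 \sqrt{7}$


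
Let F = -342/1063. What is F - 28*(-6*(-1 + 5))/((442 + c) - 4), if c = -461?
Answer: -722202/24449 ≈ -29.539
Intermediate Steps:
F = -342/1063 (F = -342*1/1063 = -342/1063 ≈ -0.32173)
F - 28*(-6*(-1 + 5))/((442 + c) - 4) = -342/1063 - 28*(-6*(-1 + 5))/((442 - 461) - 4) = -342/1063 - 28*(-6*4)/(-19 - 4) = -342/1063 - (-672)/(-23) = -342/1063 - (-672)*(-1)/23 = -342/1063 - 28*24/23 = -342/1063 - 672/23 = -722202/24449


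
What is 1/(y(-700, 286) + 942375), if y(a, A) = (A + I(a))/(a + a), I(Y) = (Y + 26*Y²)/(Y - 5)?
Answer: 98700/93013666267 ≈ 1.0611e-6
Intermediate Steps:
I(Y) = (Y + 26*Y²)/(-5 + Y)
y(a, A) = (A + a*(1 + 26*a)/(-5 + a))/(2*a) (y(a, A) = (A + a*(1 + 26*a)/(-5 + a))/(a + a) = (A + a*(1 + 26*a)/(-5 + a))/((2*a)) = (A + a*(1 + 26*a)/(-5 + a))*(1/(2*a)) = (A + a*(1 + 26*a)/(-5 + a))/(2*a))
1/(y(-700, 286) + 942375) = 1/((½)*(286*(-5 - 700) - 700*(1 + 26*(-700)))/(-700*(-5 - 700)) + 942375) = 1/((½)*(-1/700)*(286*(-705) - 700*(1 - 18200))/(-705) + 942375) = 1/((½)*(-1/700)*(-1/705)*(-201630 - 700*(-18199)) + 942375) = 1/((½)*(-1/700)*(-1/705)*(-201630 + 12739300) + 942375) = 1/((½)*(-1/700)*(-1/705)*12537670 + 942375) = 1/(1253767/98700 + 942375) = 1/(93013666267/98700) = 98700/93013666267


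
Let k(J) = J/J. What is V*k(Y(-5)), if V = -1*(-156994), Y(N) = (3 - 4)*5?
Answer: 156994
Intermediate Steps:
Y(N) = -5 (Y(N) = -1*5 = -5)
k(J) = 1
V = 156994
V*k(Y(-5)) = 156994*1 = 156994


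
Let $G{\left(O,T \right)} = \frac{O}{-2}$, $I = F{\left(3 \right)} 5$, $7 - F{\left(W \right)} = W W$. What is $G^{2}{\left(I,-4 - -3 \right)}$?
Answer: $25$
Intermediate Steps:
$F{\left(W \right)} = 7 - W^{2}$ ($F{\left(W \right)} = 7 - W W = 7 - W^{2}$)
$I = -10$ ($I = \left(7 - 3^{2}\right) 5 = \left(7 - 9\right) 5 = \left(-2\right) 5 = -10$)
$G{\left(O,T \right)} = - \frac{O}{2}$ ($G{\left(O,T \right)} = O \left(- \frac{1}{2}\right) = - \frac{O}{2}$)
$G^{2}{\left(I,-4 - -3 \right)} = \left(\left(- \frac{1}{2}\right) \left(-10\right)\right)^{2} = 5^{2} = 25$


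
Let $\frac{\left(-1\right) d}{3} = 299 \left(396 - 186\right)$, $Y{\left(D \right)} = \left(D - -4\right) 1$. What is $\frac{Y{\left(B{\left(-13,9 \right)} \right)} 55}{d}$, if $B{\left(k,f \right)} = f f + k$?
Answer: $- \frac{44}{2093} \approx -0.021022$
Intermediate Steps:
$B{\left(k,f \right)} = k + f^{2}$ ($B{\left(k,f \right)} = f^{2} + k = k + f^{2}$)
$Y{\left(D \right)} = 4 + D$ ($Y{\left(D \right)} = \left(D + 4\right) 1 = \left(4 + D\right) 1 = 4 + D$)
$d = -188370$ ($d = - 3 \cdot 299 \left(396 - 186\right) = - 3 \cdot 299 \cdot 210 = \left(-3\right) 62790 = -188370$)
$\frac{Y{\left(B{\left(-13,9 \right)} \right)} 55}{d} = \frac{\left(4 - \left(13 - 9^{2}\right)\right) 55}{-188370} = \left(4 + \left(-13 + 81\right)\right) 55 \left(- \frac{1}{188370}\right) = \left(4 + 68\right) 55 \left(- \frac{1}{188370}\right) = 72 \cdot 55 \left(- \frac{1}{188370}\right) = 3960 \left(- \frac{1}{188370}\right) = - \frac{44}{2093}$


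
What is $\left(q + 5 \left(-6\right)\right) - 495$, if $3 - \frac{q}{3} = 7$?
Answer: $-537$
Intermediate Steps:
$q = -12$ ($q = 9 - 21 = -12$)
$\left(q + 5 \left(-6\right)\right) - 495 = \left(-12 + 5 \left(-6\right)\right) - 495 = \left(-12 - 30\right) - 495 = -42 - 495 = -537$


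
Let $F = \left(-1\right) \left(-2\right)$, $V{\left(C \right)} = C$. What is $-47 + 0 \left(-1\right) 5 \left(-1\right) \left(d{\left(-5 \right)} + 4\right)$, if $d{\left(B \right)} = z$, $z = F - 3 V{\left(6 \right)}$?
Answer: $-47$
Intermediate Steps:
$F = 2$
$z = -16$ ($z = 2 - 18 = -16$)
$d{\left(B \right)} = -16$
$-47 + 0 \left(-1\right) 5 \left(-1\right) \left(d{\left(-5 \right)} + 4\right) = -47 + 0 \left(-1\right) 5 \left(-1\right) \left(-16 + 4\right) = -47 + 0 \left(\left(-5\right) \left(-12\right)\right) = -47 + 0 \cdot 60 = -47 + 0 = -47$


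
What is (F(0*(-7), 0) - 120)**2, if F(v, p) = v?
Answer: 14400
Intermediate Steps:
(F(0*(-7), 0) - 120)**2 = (0*(-7) - 120)**2 = (0 - 120)**2 = (-120)**2 = 14400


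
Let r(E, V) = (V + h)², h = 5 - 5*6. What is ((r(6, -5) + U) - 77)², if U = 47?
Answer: 756900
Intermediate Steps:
h = -25 (h = 5 - 30 = -25)
r(E, V) = (-25 + V)² (r(E, V) = (V - 25)² = (-25 + V)²)
((r(6, -5) + U) - 77)² = (((-25 - 5)² + 47) - 77)² = (((-30)² + 47) - 77)² = ((900 + 47) - 77)² = (947 - 77)² = 870² = 756900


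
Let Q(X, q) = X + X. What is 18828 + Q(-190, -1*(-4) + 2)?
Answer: 18448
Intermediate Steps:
Q(X, q) = 2*X
18828 + Q(-190, -1*(-4) + 2) = 18828 + 2*(-190) = 18828 - 380 = 18448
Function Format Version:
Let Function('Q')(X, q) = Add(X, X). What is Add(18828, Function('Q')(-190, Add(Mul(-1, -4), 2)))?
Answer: 18448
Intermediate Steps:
Function('Q')(X, q) = Mul(2, X)
Add(18828, Function('Q')(-190, Add(Mul(-1, -4), 2))) = Add(18828, Mul(2, -190)) = Add(18828, -380) = 18448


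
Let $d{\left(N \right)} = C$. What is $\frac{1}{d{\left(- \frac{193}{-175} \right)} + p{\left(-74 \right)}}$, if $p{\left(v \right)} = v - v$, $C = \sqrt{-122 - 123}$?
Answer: $- \frac{i \sqrt{5}}{35} \approx - 0.063888 i$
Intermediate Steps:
$C = 7 i \sqrt{5}$ ($C = \sqrt{-245} = 7 i \sqrt{5} \approx 15.652 i$)
$d{\left(N \right)} = 7 i \sqrt{5}$
$p{\left(v \right)} = 0$
$\frac{1}{d{\left(- \frac{193}{-175} \right)} + p{\left(-74 \right)}} = \frac{1}{7 i \sqrt{5} + 0} = \frac{1}{7 i \sqrt{5}} = - \frac{i \sqrt{5}}{35}$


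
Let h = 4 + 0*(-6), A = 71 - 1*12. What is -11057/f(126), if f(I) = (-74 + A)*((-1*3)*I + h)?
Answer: -11057/5610 ≈ -1.9709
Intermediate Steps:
A = 59 (A = 71 - 12 = 59)
h = 4 (h = 4 + 0 = 4)
f(I) = -60 + 45*I (f(I) = (-74 + 59)*((-1*3)*I + 4) = -15*(-3*I + 4) = -15*(4 - 3*I) = -60 + 45*I)
-11057/f(126) = -11057/(-60 + 45*126) = -11057/(-60 + 5670) = -11057/5610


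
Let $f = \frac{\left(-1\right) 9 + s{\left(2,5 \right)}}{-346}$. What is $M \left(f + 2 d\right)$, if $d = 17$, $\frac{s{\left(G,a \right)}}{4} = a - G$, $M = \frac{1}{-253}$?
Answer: $- \frac{11761}{87538} \approx -0.13435$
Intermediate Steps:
$M = - \frac{1}{253} \approx -0.0039526$
$s{\left(G,a \right)} = - 4 G + 4 a$ ($s{\left(G,a \right)} = 4 \left(a - G\right) = - 4 G + 4 a$)
$f = - \frac{3}{346}$ ($f = \frac{\left(-1\right) 9 + \left(\left(-4\right) 2 + 4 \cdot 5\right)}{-346} = \left(-9 + \left(-8 + 20\right)\right) \left(- \frac{1}{346}\right) = \left(-9 + 12\right) \left(- \frac{1}{346}\right) = 3 \left(- \frac{1}{346}\right) = - \frac{3}{346} \approx -0.0086705$)
$M \left(f + 2 d\right) = - \frac{- \frac{3}{346} + 2 \cdot 17}{253} = - \frac{- \frac{3}{346} + 34}{253} = \left(- \frac{1}{253}\right) \frac{11761}{346} = - \frac{11761}{87538}$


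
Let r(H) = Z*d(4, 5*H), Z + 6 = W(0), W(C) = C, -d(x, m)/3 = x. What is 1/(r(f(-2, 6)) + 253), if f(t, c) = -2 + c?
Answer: 1/325 ≈ 0.0030769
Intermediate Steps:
d(x, m) = -3*x
Z = -6 (Z = -6 + 0 = -6)
r(H) = 72 (r(H) = -(-18)*4 = -6*(-12) = 72)
1/(r(f(-2, 6)) + 253) = 1/(72 + 253) = 1/325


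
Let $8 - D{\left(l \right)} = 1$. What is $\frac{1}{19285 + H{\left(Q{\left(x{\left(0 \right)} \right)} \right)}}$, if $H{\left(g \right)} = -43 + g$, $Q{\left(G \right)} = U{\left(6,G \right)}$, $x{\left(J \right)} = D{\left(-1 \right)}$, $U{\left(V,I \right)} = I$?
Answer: $\frac{1}{19249} \approx 5.1951 \cdot 10^{-5}$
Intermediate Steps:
$D{\left(l \right)} = 7$ ($D{\left(l \right)} = 8 - 1 = 7$)
$x{\left(J \right)} = 7$
$Q{\left(G \right)} = G$
$\frac{1}{19285 + H{\left(Q{\left(x{\left(0 \right)} \right)} \right)}} = \frac{1}{19285 + \left(-43 + 7\right)} = \frac{1}{19285 - 36} = \frac{1}{19249}$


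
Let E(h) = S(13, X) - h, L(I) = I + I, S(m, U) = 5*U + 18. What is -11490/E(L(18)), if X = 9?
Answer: -3830/9 ≈ -425.56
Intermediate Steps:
S(m, U) = 18 + 5*U
L(I) = 2*I
E(h) = 63 - h (E(h) = (18 + 5*9) - h = (18 + 45) - h = 63 - h)
-11490/E(L(18)) = -11490/(63 - 2*18) = -11490/(63 - 1*36) = -11490/(63 - 36) = -11490/27 = -11490*1/27 = -3830/9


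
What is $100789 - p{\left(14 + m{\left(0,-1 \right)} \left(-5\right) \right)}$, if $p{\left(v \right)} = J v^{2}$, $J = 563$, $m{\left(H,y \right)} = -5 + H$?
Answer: $-755534$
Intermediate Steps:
$p{\left(v \right)} = 563 v^{2}$
$100789 - p{\left(14 + m{\left(0,-1 \right)} \left(-5\right) \right)} = 100789 - 563 \left(14 + \left(-5 + 0\right) \left(-5\right)\right)^{2} = 100789 - 563 \left(14 - -25\right)^{2} = 100789 - 563 \left(14 + 25\right)^{2} = 100789 - 563 \cdot 39^{2} = 100789 - 563 \cdot 1521 = 100789 - 856323 = -755534$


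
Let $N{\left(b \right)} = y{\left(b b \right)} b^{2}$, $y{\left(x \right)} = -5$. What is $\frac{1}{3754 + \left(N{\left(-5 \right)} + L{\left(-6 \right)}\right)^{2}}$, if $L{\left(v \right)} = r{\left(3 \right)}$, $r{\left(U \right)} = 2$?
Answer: $\frac{1}{18883} \approx 5.2958 \cdot 10^{-5}$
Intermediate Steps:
$L{\left(v \right)} = 2$
$N{\left(b \right)} = - 5 b^{2}$
$\frac{1}{3754 + \left(N{\left(-5 \right)} + L{\left(-6 \right)}\right)^{2}} = \frac{1}{3754 + \left(- 5 \left(-5\right)^{2} + 2\right)^{2}} = \frac{1}{3754 + \left(\left(-5\right) 25 + 2\right)^{2}} = \frac{1}{3754 + \left(-125 + 2\right)^{2}} = \frac{1}{3754 + \left(-123\right)^{2}} = \frac{1}{3754 + 15129} = \frac{1}{18883}$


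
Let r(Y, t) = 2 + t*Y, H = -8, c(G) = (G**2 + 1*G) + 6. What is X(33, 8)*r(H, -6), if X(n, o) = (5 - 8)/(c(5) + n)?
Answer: -50/23 ≈ -2.1739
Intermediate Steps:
c(G) = 6 + G + G**2 (c(G) = (G**2 + G) + 6 = (G + G**2) + 6 = 6 + G + G**2)
X(n, o) = -3/(36 + n) (X(n, o) = (5 - 8)/((6 + 5 + 5**2) + n) = -3/((6 + 5 + 25) + n) = -3/(36 + n))
r(Y, t) = 2 + Y*t
X(33, 8)*r(H, -6) = (-3/(36 + 33))*(2 - 8*(-6)) = (-3/69)*(2 + 48) = -3*1/69*50 = -1/23*50 = -50/23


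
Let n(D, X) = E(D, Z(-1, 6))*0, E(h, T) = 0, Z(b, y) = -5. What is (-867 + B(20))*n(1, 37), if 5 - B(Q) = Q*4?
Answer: 0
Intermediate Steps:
B(Q) = 5 - 4*Q (B(Q) = 5 - Q*4 = 5 - 4*Q)
n(D, X) = 0 (n(D, X) = 0*0 = 0)
(-867 + B(20))*n(1, 37) = (-867 + (5 - 4*20))*0 = (-867 + (5 - 80))*0 = (-867 - 75)*0 = -942*0 = 0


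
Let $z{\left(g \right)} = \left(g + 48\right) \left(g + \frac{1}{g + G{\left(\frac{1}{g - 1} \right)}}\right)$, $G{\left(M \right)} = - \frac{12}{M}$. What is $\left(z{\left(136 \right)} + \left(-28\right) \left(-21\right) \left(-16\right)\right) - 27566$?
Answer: $- \frac{4433496}{371} \approx -11950.0$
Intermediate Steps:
$z{\left(g \right)} = \left(48 + g\right) \left(g + \frac{1}{12 - 11 g}\right)$ ($z{\left(g \right)} = \left(g + 48\right) \left(g + \frac{1}{g - \frac{12}{\frac{1}{g - 1}}}\right) = \left(48 + g\right) \left(g + \frac{1}{g - \frac{12}{\frac{1}{-1 + g}}}\right) = \left(48 + g\right) \left(g + \frac{1}{g - 12 \left(-1 + g\right)}\right) = \left(48 + g\right) \left(g + \frac{1}{g - \left(-12 + 12 g\right)}\right) = \left(48 + g\right) \left(g + \frac{1}{12 - 11 g}\right)$)
$\left(z{\left(136 \right)} + \left(-28\right) \left(-21\right) \left(-16\right)\right) - 27566 = \left(\frac{-48 - 78472 + 11 \cdot 136^{3} + 516 \cdot 136^{2}}{-12 + 11 \cdot 136} + \left(-28\right) \left(-21\right) \left(-16\right)\right) - 27566 = \left(\frac{-48 - 78472 + 11 \cdot 2515456 + 516 \cdot 18496}{-12 + 1496} + 588 \left(-16\right)\right) - 27566 = \left(\frac{-48 - 78472 + 27670016 + 9543936}{1484} - 9408\right) - 27566 = \left(\frac{1}{1484} \cdot 37135432 - 9408\right) - 27566 = \left(\frac{9283858}{371} - 9408\right) - 27566 = \frac{5793490}{371} - 27566 = - \frac{4433496}{371}$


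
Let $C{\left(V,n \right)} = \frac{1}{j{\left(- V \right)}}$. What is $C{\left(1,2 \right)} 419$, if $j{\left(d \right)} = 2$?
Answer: $\frac{419}{2} \approx 209.5$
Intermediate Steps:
$C{\left(V,n \right)} = \frac{1}{2}$
$C{\left(1,2 \right)} 419 = \frac{1}{2} \cdot 419 = \frac{419}{2}$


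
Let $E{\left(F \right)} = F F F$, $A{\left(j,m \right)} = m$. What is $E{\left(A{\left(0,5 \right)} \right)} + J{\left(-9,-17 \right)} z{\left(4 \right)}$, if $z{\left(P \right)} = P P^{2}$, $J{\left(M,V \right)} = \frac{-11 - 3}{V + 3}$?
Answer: $189$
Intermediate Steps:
$J{\left(M,V \right)} = - \frac{14}{3 + V}$
$z{\left(P \right)} = P^{3}$
$E{\left(F \right)} = F^{3}$ ($E{\left(F \right)} = F^{2} F = F^{3}$)
$E{\left(A{\left(0,5 \right)} \right)} + J{\left(-9,-17 \right)} z{\left(4 \right)} = 5^{3} + - \frac{14}{3 - 17} \cdot 4^{3} = 125 + - \frac{14}{-14} \cdot 64 = 125 + \left(-14\right) \left(- \frac{1}{14}\right) 64 = 125 + 1 \cdot 64 = 125 + 64 = 189$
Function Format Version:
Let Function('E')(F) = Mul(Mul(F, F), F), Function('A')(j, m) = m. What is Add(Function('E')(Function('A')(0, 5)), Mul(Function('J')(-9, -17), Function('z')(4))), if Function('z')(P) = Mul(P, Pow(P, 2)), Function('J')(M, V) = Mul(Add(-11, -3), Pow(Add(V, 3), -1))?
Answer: 189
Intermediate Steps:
Function('J')(M, V) = Mul(-14, Pow(Add(3, V), -1))
Function('z')(P) = Pow(P, 3)
Function('E')(F) = Pow(F, 3) (Function('E')(F) = Mul(Pow(F, 2), F) = Pow(F, 3))
Add(Function('E')(Function('A')(0, 5)), Mul(Function('J')(-9, -17), Function('z')(4))) = Add(Pow(5, 3), Mul(Mul(-14, Pow(Add(3, -17), -1)), Pow(4, 3))) = Add(125, Mul(Mul(-14, Pow(-14, -1)), 64)) = Add(125, Mul(Mul(-14, Rational(-1, 14)), 64)) = Add(125, Mul(1, 64)) = Add(125, 64) = 189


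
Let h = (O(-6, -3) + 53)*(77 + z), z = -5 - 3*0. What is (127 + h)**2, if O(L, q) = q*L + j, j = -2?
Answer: 25959025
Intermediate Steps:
O(L, q) = -2 + L*q (O(L, q) = q*L - 2 = L*q - 2 = -2 + L*q)
z = -5 (z = -5 + 0 = -5)
h = 4968 (h = ((-2 - 6*(-3)) + 53)*(77 - 5) = ((-2 + 18) + 53)*72 = (16 + 53)*72 = 69*72 = 4968)
(127 + h)**2 = (127 + 4968)**2 = 5095**2 = 25959025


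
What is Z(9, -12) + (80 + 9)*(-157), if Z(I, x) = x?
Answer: -13985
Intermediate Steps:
Z(9, -12) + (80 + 9)*(-157) = -12 + (80 + 9)*(-157) = -12 + 89*(-157) = -12 - 13973 = -13985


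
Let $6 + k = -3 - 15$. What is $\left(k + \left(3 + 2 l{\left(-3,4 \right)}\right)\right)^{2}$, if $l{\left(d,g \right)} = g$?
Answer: $169$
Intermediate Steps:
$k = -24$ ($k = -6 - 18 = -24$)
$\left(k + \left(3 + 2 l{\left(-3,4 \right)}\right)\right)^{2} = \left(-24 + \left(3 + 2 \cdot 4\right)\right)^{2} = \left(-24 + \left(3 + 8\right)\right)^{2} = \left(-24 + 11\right)^{2} = \left(-13\right)^{2} = 169$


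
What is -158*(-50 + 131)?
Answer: -12798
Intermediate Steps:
-158*(-50 + 131) = -158*81 = -12798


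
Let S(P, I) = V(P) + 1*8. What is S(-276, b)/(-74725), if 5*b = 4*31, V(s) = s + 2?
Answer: 38/10675 ≈ 0.0035597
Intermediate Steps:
V(s) = 2 + s
b = 124/5 (b = (4*31)/5 = (⅕)*124 = 124/5 ≈ 24.800)
S(P, I) = 10 + P (S(P, I) = (2 + P) + 1*8 = (2 + P) + 8 = 10 + P)
S(-276, b)/(-74725) = (10 - 276)/(-74725) = -266*(-1/74725) = 38/10675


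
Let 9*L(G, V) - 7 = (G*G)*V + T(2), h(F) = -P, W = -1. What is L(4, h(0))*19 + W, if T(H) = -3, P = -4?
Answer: 1283/9 ≈ 142.56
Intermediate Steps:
h(F) = 4 (h(F) = -1*(-4) = 4)
L(G, V) = 4/9 + V*G**2/9 (L(G, V) = 7/9 + ((G*G)*V - 3)/9 = 7/9 + (G**2*V - 3)/9 = 7/9 + (V*G**2 - 3)/9 = 7/9 + (-3 + V*G**2)/9 = 7/9 + (-1/3 + V*G**2/9) = 4/9 + V*G**2/9)
L(4, h(0))*19 + W = (4/9 + (1/9)*4*4**2)*19 - 1 = (4/9 + (1/9)*4*16)*19 - 1 = (4/9 + 64/9)*19 - 1 = (68/9)*19 - 1 = 1292/9 - 1 = 1283/9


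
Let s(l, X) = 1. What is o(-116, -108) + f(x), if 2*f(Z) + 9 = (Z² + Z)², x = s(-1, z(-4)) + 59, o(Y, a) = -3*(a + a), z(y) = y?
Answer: 13396887/2 ≈ 6.6984e+6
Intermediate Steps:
o(Y, a) = -6*a
x = 60 (x = 1 + 59 = 60)
f(Z) = -9/2 + (Z + Z²)²/2 (f(Z) = -9/2 + (Z² + Z)²/2 = -9/2 + (Z + Z²)²/2)
o(-116, -108) + f(x) = -6*(-108) + (-9/2 + (½)*60²*(1 + 60)²) = 648 + (-9/2 + (½)*3600*61²) = 648 + (-9/2 + (½)*3600*3721) = 648 + (-9/2 + 6697800) = 648 + 13395591/2 = 13396887/2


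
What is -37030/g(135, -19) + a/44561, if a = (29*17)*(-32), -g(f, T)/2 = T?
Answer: -825346659/846659 ≈ -974.83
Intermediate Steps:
g(f, T) = -2*T
a = -15776 (a = 493*(-32) = -15776)
-37030/g(135, -19) + a/44561 = -37030/((-2*(-19))) - 15776/44561 = -37030/38 - 15776*1/44561 = -37030*1/38 - 15776/44561 = -18515/19 - 15776/44561 = -825346659/846659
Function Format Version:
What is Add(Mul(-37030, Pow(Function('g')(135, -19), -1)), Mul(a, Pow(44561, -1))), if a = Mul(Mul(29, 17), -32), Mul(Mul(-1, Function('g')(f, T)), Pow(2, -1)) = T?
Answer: Rational(-825346659, 846659) ≈ -974.83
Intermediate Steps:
Function('g')(f, T) = Mul(-2, T)
a = -15776 (a = Mul(493, -32) = -15776)
Add(Mul(-37030, Pow(Function('g')(135, -19), -1)), Mul(a, Pow(44561, -1))) = Add(Mul(-37030, Pow(Mul(-2, -19), -1)), Mul(-15776, Pow(44561, -1))) = Add(Mul(-37030, Pow(38, -1)), Mul(-15776, Rational(1, 44561))) = Add(Mul(-37030, Rational(1, 38)), Rational(-15776, 44561)) = Add(Rational(-18515, 19), Rational(-15776, 44561)) = Rational(-825346659, 846659)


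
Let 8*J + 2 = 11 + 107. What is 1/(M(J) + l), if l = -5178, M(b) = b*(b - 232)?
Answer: -4/33327 ≈ -0.00012002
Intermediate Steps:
J = 29/2 (J = -1/4 + (11 + 107)/8 = -1/4 + (1/8)*118 = -1/4 + 59/4 = 29/2 ≈ 14.500)
M(b) = b*(-232 + b)
1/(M(J) + l) = 1/(29*(-232 + 29/2)/2 - 5178) = 1/((29/2)*(-435/2) - 5178) = 1/(-12615/4 - 5178) = 1/(-33327/4) = -4/33327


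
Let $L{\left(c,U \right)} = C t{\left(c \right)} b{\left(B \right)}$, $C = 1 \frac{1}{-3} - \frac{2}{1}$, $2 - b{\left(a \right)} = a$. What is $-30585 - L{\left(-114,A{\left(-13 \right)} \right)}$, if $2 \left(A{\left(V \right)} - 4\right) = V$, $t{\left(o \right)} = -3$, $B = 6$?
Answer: $-30557$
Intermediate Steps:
$b{\left(a \right)} = 2 - a$
$A{\left(V \right)} = 4 + \frac{V}{2}$
$C = - \frac{7}{3}$ ($C = 1 \left(- \frac{1}{3}\right) - 2 = - \frac{1}{3} - 2 = - \frac{7}{3} \approx -2.3333$)
$L{\left(c,U \right)} = -28$ ($L{\left(c,U \right)} = \left(- \frac{7}{3}\right) \left(-3\right) \left(2 - 6\right) = 7 \left(2 - 6\right) = 7 \left(-4\right) = -28$)
$-30585 - L{\left(-114,A{\left(-13 \right)} \right)} = -30585 - -28 = -30585 + 28 = -30557$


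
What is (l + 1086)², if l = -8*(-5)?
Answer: 1267876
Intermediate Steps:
l = 40
(l + 1086)² = (40 + 1086)² = 1126² = 1267876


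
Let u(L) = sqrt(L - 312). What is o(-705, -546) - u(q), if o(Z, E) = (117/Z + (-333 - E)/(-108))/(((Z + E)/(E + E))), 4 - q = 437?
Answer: -1646099/881955 - I*sqrt(745) ≈ -1.8664 - 27.295*I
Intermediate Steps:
q = -433 (q = 4 - 1*437 = 4 - 437 = -433)
u(L) = sqrt(-312 + L)
o(Z, E) = 2*E*(37/12 + 117/Z + E/108)/(E + Z) (o(Z, E) = (117/Z + (-333 - E)*(-1/108))/(((E + Z)/((2*E)))) = (117/Z + (37/12 + E/108))/(((E + Z)*(1/(2*E)))) = (37/12 + 117/Z + E/108)/(((E + Z)/(2*E))) = (37/12 + 117/Z + E/108)*(2*E/(E + Z)) = 2*E*(37/12 + 117/Z + E/108)/(E + Z))
o(-705, -546) - u(q) = (1/54)*(-546)*(12636 + 333*(-705) - 546*(-705))/(-705*(-546 - 705)) - sqrt(-312 - 433) = (1/54)*(-546)*(-1/705)*(12636 - 234765 + 384930)/(-1251) - sqrt(-745) = (1/54)*(-546)*(-1/705)*(-1/1251)*162801 - I*sqrt(745) = -1646099/881955 - I*sqrt(745)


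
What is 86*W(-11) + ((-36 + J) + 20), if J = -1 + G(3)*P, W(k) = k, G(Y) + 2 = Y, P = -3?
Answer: -966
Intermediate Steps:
G(Y) = -2 + Y
J = -4 (J = -1 + (-2 + 3)*(-3) = -1 + 1*(-3) = -1 - 3 = -4)
86*W(-11) + ((-36 + J) + 20) = 86*(-11) + ((-36 - 4) + 20) = -946 + (-40 + 20) = -946 - 20 = -966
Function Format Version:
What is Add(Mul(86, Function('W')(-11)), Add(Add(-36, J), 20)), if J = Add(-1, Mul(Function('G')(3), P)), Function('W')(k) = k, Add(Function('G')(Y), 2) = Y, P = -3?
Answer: -966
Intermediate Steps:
Function('G')(Y) = Add(-2, Y)
J = -4 (J = Add(-1, Mul(Add(-2, 3), -3)) = Add(-1, Mul(1, -3)) = Add(-1, -3) = -4)
Add(Mul(86, Function('W')(-11)), Add(Add(-36, J), 20)) = Add(Mul(86, -11), Add(Add(-36, -4), 20)) = Add(-946, Add(-40, 20)) = Add(-946, -20) = -966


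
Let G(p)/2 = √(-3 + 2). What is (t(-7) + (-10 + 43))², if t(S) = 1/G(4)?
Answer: (66 - I)²/4 ≈ 1088.8 - 33.0*I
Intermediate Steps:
G(p) = 2*I (G(p) = 2*√(-3 + 2) = 2*√(-1) = 2*I)
t(S) = -I/2 (t(S) = 1/(2*I) = -I/2)
(t(-7) + (-10 + 43))² = (-I/2 + (-10 + 43))² = (-I/2 + 33)² = (33 - I/2)²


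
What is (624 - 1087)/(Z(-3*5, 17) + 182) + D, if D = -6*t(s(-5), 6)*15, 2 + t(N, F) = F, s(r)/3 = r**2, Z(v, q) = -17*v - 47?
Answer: -140863/390 ≈ -361.19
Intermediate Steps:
Z(v, q) = -47 - 17*v
s(r) = 3*r**2
t(N, F) = -2 + F
D = -360 (D = -6*(-2 + 6)*15 = -6*4*15 = -24*15 = -360)
(624 - 1087)/(Z(-3*5, 17) + 182) + D = (624 - 1087)/((-47 - (-51)*5) + 182) - 360 = -463/((-47 - 17*(-15)) + 182) - 360 = -463/((-47 + 255) + 182) - 360 = -463/(208 + 182) - 360 = -463/390 - 360 = -140863/390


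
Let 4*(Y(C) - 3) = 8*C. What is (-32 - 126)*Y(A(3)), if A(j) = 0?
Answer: -474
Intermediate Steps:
Y(C) = 3 + 2*C (Y(C) = 3 + (8*C)/4 = 3 + 2*C)
(-32 - 126)*Y(A(3)) = (-32 - 126)*(3 + 2*0) = -158*(3 + 0) = -158*3 = -474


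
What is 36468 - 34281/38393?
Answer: 1400081643/38393 ≈ 36467.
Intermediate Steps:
36468 - 34281/38393 = 1400081643/38393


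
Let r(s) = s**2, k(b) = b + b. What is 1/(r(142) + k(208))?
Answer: 1/20580 ≈ 4.8591e-5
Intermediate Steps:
k(b) = 2*b
1/(r(142) + k(208)) = 1/(142**2 + 2*208) = 1/(20164 + 416) = 1/20580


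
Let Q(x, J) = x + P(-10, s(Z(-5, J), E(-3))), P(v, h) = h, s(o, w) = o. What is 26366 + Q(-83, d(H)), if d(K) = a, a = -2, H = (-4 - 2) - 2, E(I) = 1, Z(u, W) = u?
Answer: 26278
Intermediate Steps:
H = -8 (H = -6 - 2 = -8)
d(K) = -2
Q(x, J) = -5 + x (Q(x, J) = x - 5 = -5 + x)
26366 + Q(-83, d(H)) = 26366 + (-5 - 83) = 26366 - 88 = 26278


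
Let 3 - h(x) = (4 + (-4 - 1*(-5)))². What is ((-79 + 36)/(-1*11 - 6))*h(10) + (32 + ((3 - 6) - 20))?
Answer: -793/17 ≈ -46.647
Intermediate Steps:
h(x) = -22 (h(x) = 3 - (4 + (-4 - 1*(-5)))² = 3 - (4 + (-4 + 5))² = 3 - (4 + 1)² = 3 - 1*5² = 3 - 1*25 = 3 - 25 = -22)
((-79 + 36)/(-1*11 - 6))*h(10) + (32 + ((3 - 6) - 20)) = ((-79 + 36)/(-1*11 - 6))*(-22) + (32 + ((3 - 6) - 20)) = -43/(-11 - 6)*(-22) + (32 + (-3 - 20)) = -43/(-17)*(-22) + (32 - 23) = -43*(-1/17)*(-22) + 9 = (43/17)*(-22) + 9 = -946/17 + 9 = -793/17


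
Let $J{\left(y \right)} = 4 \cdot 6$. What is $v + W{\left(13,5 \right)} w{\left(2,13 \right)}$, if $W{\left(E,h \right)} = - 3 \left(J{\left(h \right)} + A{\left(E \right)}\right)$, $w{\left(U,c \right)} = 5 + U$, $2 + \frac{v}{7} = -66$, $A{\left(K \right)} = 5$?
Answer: $-1085$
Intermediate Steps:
$v = -476$ ($v = -14 + 7 \left(-66\right) = -14 - 462 = -476$)
$J{\left(y \right)} = 24$
$W{\left(E,h \right)} = -87$ ($W{\left(E,h \right)} = - 3 \left(24 + 5\right) = \left(-3\right) 29 = -87$)
$v + W{\left(13,5 \right)} w{\left(2,13 \right)} = -476 - 87 \left(5 + 2\right) = -476 - 609 = -1085$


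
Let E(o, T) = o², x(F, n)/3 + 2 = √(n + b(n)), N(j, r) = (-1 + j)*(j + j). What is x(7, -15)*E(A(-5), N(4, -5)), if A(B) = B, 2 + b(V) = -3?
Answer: -150 + 150*I*√5 ≈ -150.0 + 335.41*I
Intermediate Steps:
b(V) = -5 (b(V) = -2 - 3 = -5)
N(j, r) = 2*j*(-1 + j) (N(j, r) = (-1 + j)*(2*j) = 2*j*(-1 + j))
x(F, n) = -6 + 3*√(-5 + n) (x(F, n) = -6 + 3*√(n - 5) = -6 + 3*√(-5 + n))
x(7, -15)*E(A(-5), N(4, -5)) = (-6 + 3*√(-5 - 15))*(-5)² = (-6 + 3*√(-20))*25 = (-6 + 3*(2*I*√5))*25 = (-6 + 6*I*√5)*25 = -150 + 150*I*√5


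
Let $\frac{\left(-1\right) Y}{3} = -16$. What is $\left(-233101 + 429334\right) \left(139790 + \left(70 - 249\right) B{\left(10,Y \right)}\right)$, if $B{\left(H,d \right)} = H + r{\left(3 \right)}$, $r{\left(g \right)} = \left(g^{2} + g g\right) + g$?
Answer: $26342514153$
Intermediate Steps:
$Y = 48$ ($Y = \left(-3\right) \left(-16\right) = 48$)
$r{\left(g \right)} = g + 2 g^{2}$ ($r{\left(g \right)} = \left(g^{2} + g^{2}\right) + g = 2 g^{2} + g = g + 2 g^{2}$)
$B{\left(H,d \right)} = 21 + H$ ($B{\left(H,d \right)} = H + 3 \left(1 + 2 \cdot 3\right) = H + 3 \left(1 + 6\right) = H + 3 \cdot 7 = H + 21 = 21 + H$)
$\left(-233101 + 429334\right) \left(139790 + \left(70 - 249\right) B{\left(10,Y \right)}\right) = \left(-233101 + 429334\right) \left(139790 + \left(70 - 249\right) \left(21 + 10\right)\right) = 196233 \left(139790 - 5549\right) = 196233 \cdot 134241 = 26342514153$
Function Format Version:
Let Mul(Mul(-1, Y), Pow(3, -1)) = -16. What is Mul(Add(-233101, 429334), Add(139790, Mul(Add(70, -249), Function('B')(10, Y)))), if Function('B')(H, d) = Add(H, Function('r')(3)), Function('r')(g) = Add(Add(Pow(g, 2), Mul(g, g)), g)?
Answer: 26342514153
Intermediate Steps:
Y = 48 (Y = Mul(-3, -16) = 48)
Function('r')(g) = Add(g, Mul(2, Pow(g, 2))) (Function('r')(g) = Add(Add(Pow(g, 2), Pow(g, 2)), g) = Add(Mul(2, Pow(g, 2)), g) = Add(g, Mul(2, Pow(g, 2))))
Function('B')(H, d) = Add(21, H) (Function('B')(H, d) = Add(H, Mul(3, Add(1, Mul(2, 3)))) = Add(H, Mul(3, Add(1, 6))) = Add(H, Mul(3, 7)) = Add(H, 21) = Add(21, H))
Mul(Add(-233101, 429334), Add(139790, Mul(Add(70, -249), Function('B')(10, Y)))) = Mul(Add(-233101, 429334), Add(139790, Mul(Add(70, -249), Add(21, 10)))) = Mul(196233, Add(139790, Mul(-179, 31))) = Mul(196233, Add(139790, -5549)) = Mul(196233, 134241) = 26342514153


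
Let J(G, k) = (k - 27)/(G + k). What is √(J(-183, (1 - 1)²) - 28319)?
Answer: 5*I*√4214978/61 ≈ 168.28*I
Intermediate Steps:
J(G, k) = (-27 + k)/(G + k)
√(J(-183, (1 - 1)²) - 28319) = √((-27 + (1 - 1)²)/(-183 + (1 - 1)²) - 28319) = √((-27 + 0²)/(-183 + 0²) - 28319) = √((-27 + 0)/(-183 + 0) - 28319) = √(-27/(-183) - 28319) = √(-1/183*(-27) - 28319) = √(9/61 - 28319) = √(-1727450/61) = 5*I*√4214978/61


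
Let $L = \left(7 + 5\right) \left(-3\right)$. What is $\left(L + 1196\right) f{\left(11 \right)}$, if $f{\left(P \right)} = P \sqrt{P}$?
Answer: $12760 \sqrt{11} \approx 42320.0$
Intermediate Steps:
$L = -36$ ($L = 12 \left(-3\right) = -36$)
$f{\left(P \right)} = P^{\frac{3}{2}}$
$\left(L + 1196\right) f{\left(11 \right)} = \left(-36 + 1196\right) 11^{\frac{3}{2}} = 1160 \cdot 11 \sqrt{11} = 12760 \sqrt{11}$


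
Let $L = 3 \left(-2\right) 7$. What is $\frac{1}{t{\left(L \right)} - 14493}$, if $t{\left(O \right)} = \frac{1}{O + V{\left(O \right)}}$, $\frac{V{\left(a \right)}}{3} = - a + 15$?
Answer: $- \frac{129}{1869596} \approx -6.8999 \cdot 10^{-5}$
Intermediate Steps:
$V{\left(a \right)} = 45 - 3 a$ ($V{\left(a \right)} = 3 \left(- a + 15\right) = 3 \left(15 - a\right) = 45 - 3 a$)
$L = -42$ ($L = \left(-6\right) 7 = -42$)
$t{\left(O \right)} = \frac{1}{45 - 2 O}$ ($t{\left(O \right)} = \frac{1}{O - \left(-45 + 3 O\right)} = \frac{1}{45 - 2 O}$)
$\frac{1}{t{\left(L \right)} - 14493} = \frac{1}{- \frac{1}{-45 + 2 \left(-42\right)} - 14493} = \frac{1}{- \frac{1}{-45 - 84} - 14493} = \frac{1}{- \frac{1}{-129} - 14493} = \frac{1}{\left(-1\right) \left(- \frac{1}{129}\right) - 14493} = \frac{1}{\frac{1}{129} - 14493} = \frac{1}{- \frac{1869596}{129}} = - \frac{129}{1869596}$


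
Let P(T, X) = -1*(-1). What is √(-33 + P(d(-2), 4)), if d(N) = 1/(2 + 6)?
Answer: 4*I*√2 ≈ 5.6569*I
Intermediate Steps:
d(N) = ⅛ (d(N) = 1/8 = ⅛)
P(T, X) = 1
√(-33 + P(d(-2), 4)) = √(-33 + 1) = √(-32) = 4*I*√2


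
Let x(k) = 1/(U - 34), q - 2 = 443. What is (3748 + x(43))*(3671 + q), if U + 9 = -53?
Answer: 123413801/8 ≈ 1.5427e+7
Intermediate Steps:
q = 445 (q = 2 + 443 = 445)
U = -62 (U = -9 - 53 = -62)
x(k) = -1/96 (x(k) = 1/(-62 - 34) = 1/(-96) = -1/96)
(3748 + x(43))*(3671 + q) = (3748 - 1/96)*(3671 + 445) = (359807/96)*4116 = 123413801/8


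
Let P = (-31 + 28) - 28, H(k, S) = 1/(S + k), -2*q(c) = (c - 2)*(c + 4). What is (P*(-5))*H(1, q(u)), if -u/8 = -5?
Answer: -31/167 ≈ -0.18563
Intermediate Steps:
u = 40 (u = -8*(-5) = 40)
q(c) = -(-2 + c)*(4 + c)/2 (q(c) = -(c - 2)*(c + 4)/2 = -(-2 + c)*(4 + c)/2)
P = -31 (P = -3 - 28 = -31)
(P*(-5))*H(1, q(u)) = (-31*(-5))/((4 - 1*40 - ½*40²) + 1) = 155/((4 - 40 - ½*1600) + 1) = 155/((4 - 40 - 800) + 1) = 155/(-836 + 1) = 155/(-835) = 155*(-1/835) = -31/167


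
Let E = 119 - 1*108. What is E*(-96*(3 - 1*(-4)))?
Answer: -7392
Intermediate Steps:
E = 11 (E = 119 - 108 = 11)
E*(-96*(3 - 1*(-4))) = 11*(-96*(3 - 1*(-4))) = 11*(-96*(3 + 4)) = 11*(-96*7) = 11*(-672) = -7392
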